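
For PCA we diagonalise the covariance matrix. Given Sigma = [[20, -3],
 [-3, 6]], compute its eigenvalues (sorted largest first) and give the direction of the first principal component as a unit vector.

Step 1 — characteristic polynomial of 2×2 Sigma:
  det(Sigma - λI) = λ² - trace · λ + det = 0.
  trace = 20 + 6 = 26, det = 20·6 - (-3)² = 111.
Step 2 — discriminant:
  Δ = trace² - 4·det = 676 - 444 = 232.
Step 3 — eigenvalues:
  λ = (trace ± √Δ)/2 = (26 ± 15.2315)/2,
  λ_1 = 20.6158,  λ_2 = 5.3842.

Step 4 — unit eigenvector for λ_1: solve (Sigma - λ_1 I)v = 0. First row:
  (20 - 20.6158)·v_x + (-3)·v_y = 0, i.e. (-0.6158)·v_x + (-3)·v_y = 0,
  so v ∝ (b, λ_1 - a) = (-3, 0.6158); multiply by -1 so the first entry is positive: u = (3, -0.6158).
  ||u|| = √((3)² + (-0.6158)²) = √(9.3792) ≈ 3.0625,
  v_1 = u/||u|| ≈ (0.9796, -0.2011) (||v_1|| = 1).

λ_1 = 20.6158,  λ_2 = 5.3842;  v_1 ≈ (0.9796, -0.2011)


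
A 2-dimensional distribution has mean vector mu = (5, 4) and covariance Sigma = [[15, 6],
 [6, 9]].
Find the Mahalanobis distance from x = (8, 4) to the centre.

Step 1 — centre the observation: (x - mu) = (3, 0).

Step 2 — invert Sigma. det(Sigma) = 15·9 - (6)² = 99.
  Sigma^{-1} = (1/det) · [[d, -b], [-b, a]] = [[0.0909, -0.0606],
 [-0.0606, 0.1515]].

Step 3 — form the quadratic (x - mu)^T · Sigma^{-1} · (x - mu):
  Sigma^{-1} · (x - mu) = (0.2727, -0.1818).
  (x - mu)^T · [Sigma^{-1} · (x - mu)] = (3)·(0.2727) + (0)·(-0.1818) = 0.8182.

Step 4 — take square root: d = √(0.8182) ≈ 0.9045.

d(x, mu) = √(0.8182) ≈ 0.9045


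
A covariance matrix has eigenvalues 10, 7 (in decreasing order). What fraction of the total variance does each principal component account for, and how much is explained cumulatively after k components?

Step 1 — total variance = trace(Sigma) = Σ λ_i = 10 + 7 = 17.

Step 2 — fraction explained by component i = λ_i / Σ λ:
  PC1: 10/17 = 0.5882
  PC2: 7/17 = 0.4118

Step 3 — cumulative fraction after k components = (λ_1 + ... + λ_k) / Σ λ:
  k = 1: 10/17 = 0.5882
  k = 2: (10 + 7)/17 = 17/17 = 1

Summary (fraction, with percent):

explained: PC1 0.5882 (58.82%), PC2 0.4118 (41.18%);  cumulative: 0.5882, 1


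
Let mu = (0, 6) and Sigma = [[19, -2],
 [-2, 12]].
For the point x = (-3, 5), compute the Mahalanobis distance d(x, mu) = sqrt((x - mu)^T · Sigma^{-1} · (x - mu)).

Step 1 — centre the observation: (x - mu) = (-3, -1).

Step 2 — invert Sigma. det(Sigma) = 19·12 - (-2)² = 224.
  Sigma^{-1} = (1/det) · [[d, -b], [-b, a]] = [[0.0536, 0.0089],
 [0.0089, 0.0848]].

Step 3 — form the quadratic (x - mu)^T · Sigma^{-1} · (x - mu):
  Sigma^{-1} · (x - mu) = (-0.1696, -0.1116).
  (x - mu)^T · [Sigma^{-1} · (x - mu)] = (-3)·(-0.1696) + (-1)·(-0.1116) = 0.6205.

Step 4 — take square root: d = √(0.6205) ≈ 0.7877.

d(x, mu) = √(0.6205) ≈ 0.7877


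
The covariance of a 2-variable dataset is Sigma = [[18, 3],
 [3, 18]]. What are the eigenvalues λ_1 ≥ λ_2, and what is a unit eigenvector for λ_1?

Step 1 — characteristic polynomial of 2×2 Sigma:
  det(Sigma - λI) = λ² - trace · λ + det = 0.
  trace = 18 + 18 = 36, det = 18·18 - (3)² = 315.
Step 2 — discriminant:
  Δ = trace² - 4·det = 1296 - 1260 = 36.
Step 3 — eigenvalues:
  λ = (trace ± √Δ)/2 = (36 ± 6)/2,
  λ_1 = 21,  λ_2 = 15.

Step 4 — unit eigenvector for λ_1: solve (Sigma - λ_1 I)v = 0. First row:
  (18 - 21)·v_x + (3)·v_y = 0, i.e. (-3)·v_x + (3)·v_y = 0,
  so v ∝ (b, λ_1 - a) = (3, 3) = u.
  ||u|| = √((3)² + (3)²) = √(18) ≈ 4.2426,
  v_1 = u/||u|| ≈ (0.7071, 0.7071) (||v_1|| = 1).

λ_1 = 21,  λ_2 = 15;  v_1 ≈ (0.7071, 0.7071)


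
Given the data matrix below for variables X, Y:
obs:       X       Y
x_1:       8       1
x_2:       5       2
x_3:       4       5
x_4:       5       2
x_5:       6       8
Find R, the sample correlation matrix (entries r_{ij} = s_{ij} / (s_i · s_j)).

Step 1 — column means:
  mean(X) = (8 + 5 + 4 + 5 + 6) / 5 = 28/5 = 5.6
  mean(Y) = (1 + 2 + 5 + 2 + 8) / 5 = 18/5 = 3.6

Step 2 — sample variances and covariances s[i,j] = (1/(n-1)) · Σ_k (x_{k,i} - mean_i) · (x_{k,j} - mean_j), with n-1 = 4:
  s[X,X] = ((2.4)·(2.4) + (-0.6)·(-0.6) + (-1.6)·(-1.6) + (-0.6)·(-0.6) + (0.4)·(0.4)) / 4 = 9.2/4 = 2.3
  s[X,Y] = ((2.4)·(-2.6) + (-0.6)·(-1.6) + (-1.6)·(1.4) + (-0.6)·(-1.6) + (0.4)·(4.4)) / 4 = -4.8/4 = -1.2
  s[Y,Y] = ((-2.6)·(-2.6) + (-1.6)·(-1.6) + (1.4)·(1.4) + (-1.6)·(-1.6) + (4.4)·(4.4)) / 4 = 33.2/4 = 8.3
  Sample standard deviations s_i = √(s[i,i]):
  s(X) = √(2.3) = 1.5166
  s(Y) = √(8.3) = 2.881

Step 3 — r_{ij} = s_{ij} / (s_i · s_j):
  r[X,X] = 1 (diagonal).
  r[X,Y] = -1.2 / (1.5166 · 2.881) = -1.2 / 4.3692 = -0.2746
  r[Y,Y] = 1 (diagonal).

R is symmetric with unit diagonal. Assembling:

R = [[1, -0.2746],
 [-0.2746, 1]]


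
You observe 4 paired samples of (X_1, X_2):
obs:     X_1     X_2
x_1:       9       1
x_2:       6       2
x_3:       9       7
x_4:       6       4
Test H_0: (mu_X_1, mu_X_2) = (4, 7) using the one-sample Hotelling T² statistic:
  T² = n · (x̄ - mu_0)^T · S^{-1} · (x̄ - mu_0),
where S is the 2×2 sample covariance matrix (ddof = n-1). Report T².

Step 1 — sample mean vector:
  mean(X_1) = (9 + 6 + 9 + 6) / 4 = 30/4 = 7.5
  mean(X_2) = (1 + 2 + 7 + 4) / 4 = 14/4 = 3.5
  x̄ = (7.5, 3.5),  deviation x̄ - mu_0 = (7.5, 3.5) - (4, 7) = (3.5, -3.5).

Step 2 — sample covariance matrix, S[i,j] = (1/(n-1)) · Σ_k (x_{k,i} - mean_i) · (x_{k,j} - mean_j), divisor n-1 = 3:
  S[X_1,X_1] = ((1.5)·(1.5) + (-1.5)·(-1.5) + (1.5)·(1.5) + (-1.5)·(-1.5)) / 3 = 9/3 = 3
  S[X_1,X_2] = ((1.5)·(-2.5) + (-1.5)·(-1.5) + (1.5)·(3.5) + (-1.5)·(0.5)) / 3 = 3/3 = 1
  S[X_2,X_2] = ((-2.5)·(-2.5) + (-1.5)·(-1.5) + (3.5)·(3.5) + (0.5)·(0.5)) / 3 = 21/3 = 7
  S = [[3, 1],
 [1, 7]].

Step 3 — invert S. det(S) = 3·7 - (1)² = 20.
  S^{-1} = (1/det) · [[d, -b], [-b, a]] = [[0.35, -0.05],
 [-0.05, 0.15]].

Step 4 — quadratic form (x̄ - mu_0)^T · S^{-1} · (x̄ - mu_0):
  S^{-1} · (x̄ - mu_0) = (1.4, -0.7),
  (x̄ - mu_0)^T · [...] = (3.5)·(1.4) + (-3.5)·(-0.7) = 7.35.

Step 5 — scale by n: T² = 4 · 7.35 = 29.4.

T² ≈ 29.4


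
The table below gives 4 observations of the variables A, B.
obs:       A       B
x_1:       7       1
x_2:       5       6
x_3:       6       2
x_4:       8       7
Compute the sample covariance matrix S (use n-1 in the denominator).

Step 1 — column means:
  mean(A) = (7 + 5 + 6 + 8) / 4 = 26/4 = 6.5
  mean(B) = (1 + 6 + 2 + 7) / 4 = 16/4 = 4

Step 2 — sample covariance S[i,j] = (1/(n-1)) · Σ_k (x_{k,i} - mean_i) · (x_{k,j} - mean_j), with n-1 = 3.
  S[A,A] = ((0.5)·(0.5) + (-1.5)·(-1.5) + (-0.5)·(-0.5) + (1.5)·(1.5)) / 3 = 5/3 = 1.6667
  S[A,B] = ((0.5)·(-3) + (-1.5)·(2) + (-0.5)·(-2) + (1.5)·(3)) / 3 = 1/3 = 0.3333
  S[B,B] = ((-3)·(-3) + (2)·(2) + (-2)·(-2) + (3)·(3)) / 3 = 26/3 = 8.6667

S is symmetric (S[j,i] = S[i,j]). Assembling:

S = [[1.6667, 0.3333],
 [0.3333, 8.6667]]


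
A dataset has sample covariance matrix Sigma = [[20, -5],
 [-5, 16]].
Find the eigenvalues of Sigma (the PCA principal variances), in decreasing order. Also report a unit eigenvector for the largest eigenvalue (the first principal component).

Step 1 — characteristic polynomial of 2×2 Sigma:
  det(Sigma - λI) = λ² - trace · λ + det = 0.
  trace = 20 + 16 = 36, det = 20·16 - (-5)² = 295.
Step 2 — discriminant:
  Δ = trace² - 4·det = 1296 - 1180 = 116.
Step 3 — eigenvalues:
  λ = (trace ± √Δ)/2 = (36 ± 10.7703)/2,
  λ_1 = 23.3852,  λ_2 = 12.6148.

Step 4 — unit eigenvector for λ_1: solve (Sigma - λ_1 I)v = 0. First row:
  (20 - 23.3852)·v_x + (-5)·v_y = 0, i.e. (-3.3852)·v_x + (-5)·v_y = 0,
  so v ∝ (b, λ_1 - a) = (-5, 3.3852); multiply by -1 so the first entry is positive: u = (5, -3.3852).
  ||u|| = √((5)² + (-3.3852)²) = √(36.4593) ≈ 6.0382,
  v_1 = u/||u|| ≈ (0.8281, -0.5606) (||v_1|| = 1).

λ_1 = 23.3852,  λ_2 = 12.6148;  v_1 ≈ (0.8281, -0.5606)


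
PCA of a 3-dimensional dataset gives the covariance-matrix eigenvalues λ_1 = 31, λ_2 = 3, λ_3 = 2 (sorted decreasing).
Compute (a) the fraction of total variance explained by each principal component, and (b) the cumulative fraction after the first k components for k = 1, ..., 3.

Step 1 — total variance = trace(Sigma) = Σ λ_i = 31 + 3 + 2 = 36.

Step 2 — fraction explained by component i = λ_i / Σ λ:
  PC1: 31/36 = 0.8611
  PC2: 3/36 = 0.0833
  PC3: 2/36 = 0.0556

Step 3 — cumulative fraction after k components = (λ_1 + ... + λ_k) / Σ λ:
  k = 1: 31/36 = 0.8611
  k = 2: (31 + 3)/36 = 34/36 = 0.9444
  k = 3: (31 + 3 + 2)/36 = 36/36 = 1

Summary (fraction, with percent):

explained: PC1 0.8611 (86.11%), PC2 0.0833 (8.33%), PC3 0.0556 (5.56%);  cumulative: 0.8611, 0.9444, 1


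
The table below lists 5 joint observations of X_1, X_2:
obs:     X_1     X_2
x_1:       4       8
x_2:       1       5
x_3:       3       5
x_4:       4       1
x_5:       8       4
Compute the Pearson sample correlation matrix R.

Step 1 — column means:
  mean(X_1) = (4 + 1 + 3 + 4 + 8) / 5 = 20/5 = 4
  mean(X_2) = (8 + 5 + 5 + 1 + 4) / 5 = 23/5 = 4.6

Step 2 — sample variances and covariances s[i,j] = (1/(n-1)) · Σ_k (x_{k,i} - mean_i) · (x_{k,j} - mean_j), with n-1 = 4:
  s[X_1,X_1] = ((0)·(0) + (-3)·(-3) + (-1)·(-1) + (0)·(0) + (4)·(4)) / 4 = 26/4 = 6.5
  s[X_1,X_2] = ((0)·(3.4) + (-3)·(0.4) + (-1)·(0.4) + (0)·(-3.6) + (4)·(-0.6)) / 4 = -4/4 = -1
  s[X_2,X_2] = ((3.4)·(3.4) + (0.4)·(0.4) + (0.4)·(0.4) + (-3.6)·(-3.6) + (-0.6)·(-0.6)) / 4 = 25.2/4 = 6.3
  Sample standard deviations s_i = √(s[i,i]):
  s(X_1) = √(6.5) = 2.5495
  s(X_2) = √(6.3) = 2.51

Step 3 — r_{ij} = s_{ij} / (s_i · s_j):
  r[X_1,X_1] = 1 (diagonal).
  r[X_1,X_2] = -1 / (2.5495 · 2.51) = -1 / 6.3992 = -0.1563
  r[X_2,X_2] = 1 (diagonal).

R is symmetric with unit diagonal. Assembling:

R = [[1, -0.1563],
 [-0.1563, 1]]


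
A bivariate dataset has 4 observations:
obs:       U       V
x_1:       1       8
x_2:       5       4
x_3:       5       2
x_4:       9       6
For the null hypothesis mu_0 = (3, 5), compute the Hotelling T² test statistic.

Step 1 — sample mean vector:
  mean(U) = (1 + 5 + 5 + 9) / 4 = 20/4 = 5
  mean(V) = (8 + 4 + 2 + 6) / 4 = 20/4 = 5
  x̄ = (5, 5),  deviation x̄ - mu_0 = (5, 5) - (3, 5) = (2, 0).

Step 2 — sample covariance matrix, S[i,j] = (1/(n-1)) · Σ_k (x_{k,i} - mean_i) · (x_{k,j} - mean_j), divisor n-1 = 3:
  S[U,U] = ((-4)·(-4) + (0)·(0) + (0)·(0) + (4)·(4)) / 3 = 32/3 = 10.6667
  S[U,V] = ((-4)·(3) + (0)·(-1) + (0)·(-3) + (4)·(1)) / 3 = -8/3 = -2.6667
  S[V,V] = ((3)·(3) + (-1)·(-1) + (-3)·(-3) + (1)·(1)) / 3 = 20/3 = 6.6667
  S = [[10.6667, -2.6667],
 [-2.6667, 6.6667]].

Step 3 — invert S. det(S) = 10.6667·6.6667 - (-2.6667)² = 64.
  S^{-1} = (1/det) · [[d, -b], [-b, a]] = [[0.1042, 0.0417],
 [0.0417, 0.1667]].

Step 4 — quadratic form (x̄ - mu_0)^T · S^{-1} · (x̄ - mu_0):
  S^{-1} · (x̄ - mu_0) = (0.2083, 0.0833),
  (x̄ - mu_0)^T · [...] = (2)·(0.2083) + (0)·(0.0833) = 0.4167.

Step 5 — scale by n: T² = 4 · 0.4167 = 1.6667.

T² ≈ 1.6667


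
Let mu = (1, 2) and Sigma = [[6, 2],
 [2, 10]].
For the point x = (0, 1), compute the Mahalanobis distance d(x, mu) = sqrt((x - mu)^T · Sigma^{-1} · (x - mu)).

Step 1 — centre the observation: (x - mu) = (-1, -1).

Step 2 — invert Sigma. det(Sigma) = 6·10 - (2)² = 56.
  Sigma^{-1} = (1/det) · [[d, -b], [-b, a]] = [[0.1786, -0.0357],
 [-0.0357, 0.1071]].

Step 3 — form the quadratic (x - mu)^T · Sigma^{-1} · (x - mu):
  Sigma^{-1} · (x - mu) = (-0.1429, -0.0714).
  (x - mu)^T · [Sigma^{-1} · (x - mu)] = (-1)·(-0.1429) + (-1)·(-0.0714) = 0.2143.

Step 4 — take square root: d = √(0.2143) ≈ 0.4629.

d(x, mu) = √(0.2143) ≈ 0.4629


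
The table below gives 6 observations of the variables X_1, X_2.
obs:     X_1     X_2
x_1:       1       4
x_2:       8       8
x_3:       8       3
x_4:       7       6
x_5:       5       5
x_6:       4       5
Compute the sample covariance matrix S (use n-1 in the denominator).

Step 1 — column means:
  mean(X_1) = (1 + 8 + 8 + 7 + 5 + 4) / 6 = 33/6 = 5.5
  mean(X_2) = (4 + 8 + 3 + 6 + 5 + 5) / 6 = 31/6 = 5.1667

Step 2 — sample covariance S[i,j] = (1/(n-1)) · Σ_k (x_{k,i} - mean_i) · (x_{k,j} - mean_j), with n-1 = 5.
  S[X_1,X_1] = ((-4.5)·(-4.5) + (2.5)·(2.5) + (2.5)·(2.5) + (1.5)·(1.5) + (-0.5)·(-0.5) + (-1.5)·(-1.5)) / 5 = 37.5/5 = 7.5
  S[X_1,X_2] = ((-4.5)·(-1.1667) + (2.5)·(2.8333) + (2.5)·(-2.1667) + (1.5)·(0.8333) + (-0.5)·(-0.1667) + (-1.5)·(-0.1667)) / 5 = 8.5/5 = 1.7
  S[X_2,X_2] = ((-1.1667)·(-1.1667) + (2.8333)·(2.8333) + (-2.1667)·(-2.1667) + (0.8333)·(0.8333) + (-0.1667)·(-0.1667) + (-0.1667)·(-0.1667)) / 5 = 14.8333/5 = 2.9667

S is symmetric (S[j,i] = S[i,j]). Assembling:

S = [[7.5, 1.7],
 [1.7, 2.9667]]


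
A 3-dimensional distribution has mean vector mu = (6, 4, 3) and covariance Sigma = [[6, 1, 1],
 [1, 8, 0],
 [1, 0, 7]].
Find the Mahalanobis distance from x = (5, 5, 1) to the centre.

Step 1 — centre the observation: (x - mu) = (-1, 1, -2).

Step 2 — invert Sigma (cofactor / det for 3×3, or solve directly):
  Sigma^{-1} = [[0.1745, -0.0218, -0.0249],
 [-0.0218, 0.1277, 0.0031],
 [-0.0249, 0.0031, 0.1464]].

Step 3 — form the quadratic (x - mu)^T · Sigma^{-1} · (x - mu):
  Sigma^{-1} · (x - mu) = (-0.1464, 0.1433, -0.2648).
  (x - mu)^T · [Sigma^{-1} · (x - mu)] = (-1)·(-0.1464) + (1)·(0.1433) + (-2)·(-0.2648) = 0.8193.

Step 4 — take square root: d = √(0.8193) ≈ 0.9052.

d(x, mu) = √(0.8193) ≈ 0.9052


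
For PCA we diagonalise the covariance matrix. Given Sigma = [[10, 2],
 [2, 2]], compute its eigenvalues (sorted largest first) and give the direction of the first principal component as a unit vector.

Step 1 — characteristic polynomial of 2×2 Sigma:
  det(Sigma - λI) = λ² - trace · λ + det = 0.
  trace = 10 + 2 = 12, det = 10·2 - (2)² = 16.
Step 2 — discriminant:
  Δ = trace² - 4·det = 144 - 64 = 80.
Step 3 — eigenvalues:
  λ = (trace ± √Δ)/2 = (12 ± 8.9443)/2,
  λ_1 = 10.4721,  λ_2 = 1.5279.

Step 4 — unit eigenvector for λ_1: solve (Sigma - λ_1 I)v = 0. First row:
  (10 - 10.4721)·v_x + (2)·v_y = 0, i.e. (-0.4721)·v_x + (2)·v_y = 0,
  so v ∝ (b, λ_1 - a) = (2, 0.4721) = u.
  ||u|| = √((2)² + (0.4721)²) = √(4.2229) ≈ 2.055,
  v_1 = u/||u|| ≈ (0.9732, 0.2298) (||v_1|| = 1).

λ_1 = 10.4721,  λ_2 = 1.5279;  v_1 ≈ (0.9732, 0.2298)


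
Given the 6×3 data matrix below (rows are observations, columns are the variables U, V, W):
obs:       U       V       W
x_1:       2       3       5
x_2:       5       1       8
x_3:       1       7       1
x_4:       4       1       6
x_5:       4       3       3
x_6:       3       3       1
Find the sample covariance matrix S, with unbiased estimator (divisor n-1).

Step 1 — column means:
  mean(U) = (2 + 5 + 1 + 4 + 4 + 3) / 6 = 19/6 = 3.1667
  mean(V) = (3 + 1 + 7 + 1 + 3 + 3) / 6 = 18/6 = 3
  mean(W) = (5 + 8 + 1 + 6 + 3 + 1) / 6 = 24/6 = 4

Step 2 — sample covariance S[i,j] = (1/(n-1)) · Σ_k (x_{k,i} - mean_i) · (x_{k,j} - mean_j), with n-1 = 5.
  S[U,U] = ((-1.1667)·(-1.1667) + (1.8333)·(1.8333) + (-2.1667)·(-2.1667) + (0.8333)·(0.8333) + (0.8333)·(0.8333) + (-0.1667)·(-0.1667)) / 5 = 10.8333/5 = 2.1667
  S[U,V] = ((-1.1667)·(0) + (1.8333)·(-2) + (-2.1667)·(4) + (0.8333)·(-2) + (0.8333)·(0) + (-0.1667)·(0)) / 5 = -14/5 = -2.8
  S[U,W] = ((-1.1667)·(1) + (1.8333)·(4) + (-2.1667)·(-3) + (0.8333)·(2) + (0.8333)·(-1) + (-0.1667)·(-3)) / 5 = 14/5 = 2.8
  S[V,V] = ((0)·(0) + (-2)·(-2) + (4)·(4) + (-2)·(-2) + (0)·(0) + (0)·(0)) / 5 = 24/5 = 4.8
  S[V,W] = ((0)·(1) + (-2)·(4) + (4)·(-3) + (-2)·(2) + (0)·(-1) + (0)·(-3)) / 5 = -24/5 = -4.8
  S[W,W] = ((1)·(1) + (4)·(4) + (-3)·(-3) + (2)·(2) + (-1)·(-1) + (-3)·(-3)) / 5 = 40/5 = 8

S is symmetric (S[j,i] = S[i,j]). Assembling:

S = [[2.1667, -2.8, 2.8],
 [-2.8, 4.8, -4.8],
 [2.8, -4.8, 8]]


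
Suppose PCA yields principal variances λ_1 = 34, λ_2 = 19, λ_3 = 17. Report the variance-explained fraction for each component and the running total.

Step 1 — total variance = trace(Sigma) = Σ λ_i = 34 + 19 + 17 = 70.

Step 2 — fraction explained by component i = λ_i / Σ λ:
  PC1: 34/70 = 0.4857
  PC2: 19/70 = 0.2714
  PC3: 17/70 = 0.2429

Step 3 — cumulative fraction after k components = (λ_1 + ... + λ_k) / Σ λ:
  k = 1: 34/70 = 0.4857
  k = 2: (34 + 19)/70 = 53/70 = 0.7571
  k = 3: (34 + 19 + 17)/70 = 70/70 = 1

Summary (fraction, with percent):

explained: PC1 0.4857 (48.57%), PC2 0.2714 (27.14%), PC3 0.2429 (24.29%);  cumulative: 0.4857, 0.7571, 1


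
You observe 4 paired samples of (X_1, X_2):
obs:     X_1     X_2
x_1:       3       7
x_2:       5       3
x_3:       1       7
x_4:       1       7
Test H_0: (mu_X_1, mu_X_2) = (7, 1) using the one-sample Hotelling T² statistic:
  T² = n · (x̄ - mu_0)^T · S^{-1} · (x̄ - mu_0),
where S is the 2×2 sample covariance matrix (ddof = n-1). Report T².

Step 1 — sample mean vector:
  mean(X_1) = (3 + 5 + 1 + 1) / 4 = 10/4 = 2.5
  mean(X_2) = (7 + 3 + 7 + 7) / 4 = 24/4 = 6
  x̄ = (2.5, 6),  deviation x̄ - mu_0 = (2.5, 6) - (7, 1) = (-4.5, 5).

Step 2 — sample covariance matrix, S[i,j] = (1/(n-1)) · Σ_k (x_{k,i} - mean_i) · (x_{k,j} - mean_j), divisor n-1 = 3:
  S[X_1,X_1] = ((0.5)·(0.5) + (2.5)·(2.5) + (-1.5)·(-1.5) + (-1.5)·(-1.5)) / 3 = 11/3 = 3.6667
  S[X_1,X_2] = ((0.5)·(1) + (2.5)·(-3) + (-1.5)·(1) + (-1.5)·(1)) / 3 = -10/3 = -3.3333
  S[X_2,X_2] = ((1)·(1) + (-3)·(-3) + (1)·(1) + (1)·(1)) / 3 = 12/3 = 4
  S = [[3.6667, -3.3333],
 [-3.3333, 4]].

Step 3 — invert S. det(S) = 3.6667·4 - (-3.3333)² = 3.5556.
  S^{-1} = (1/det) · [[d, -b], [-b, a]] = [[1.125, 0.9375],
 [0.9375, 1.0312]].

Step 4 — quadratic form (x̄ - mu_0)^T · S^{-1} · (x̄ - mu_0):
  S^{-1} · (x̄ - mu_0) = (-0.375, 0.9375),
  (x̄ - mu_0)^T · [...] = (-4.5)·(-0.375) + (5)·(0.9375) = 6.375.

Step 5 — scale by n: T² = 4 · 6.375 = 25.5.

T² ≈ 25.5


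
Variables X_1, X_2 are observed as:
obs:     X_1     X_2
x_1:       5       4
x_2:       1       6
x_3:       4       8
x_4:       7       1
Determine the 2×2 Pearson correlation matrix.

Step 1 — column means:
  mean(X_1) = (5 + 1 + 4 + 7) / 4 = 17/4 = 4.25
  mean(X_2) = (4 + 6 + 8 + 1) / 4 = 19/4 = 4.75

Step 2 — sample variances and covariances s[i,j] = (1/(n-1)) · Σ_k (x_{k,i} - mean_i) · (x_{k,j} - mean_j), with n-1 = 3:
  s[X_1,X_1] = ((0.75)·(0.75) + (-3.25)·(-3.25) + (-0.25)·(-0.25) + (2.75)·(2.75)) / 3 = 18.75/3 = 6.25
  s[X_1,X_2] = ((0.75)·(-0.75) + (-3.25)·(1.25) + (-0.25)·(3.25) + (2.75)·(-3.75)) / 3 = -15.75/3 = -5.25
  s[X_2,X_2] = ((-0.75)·(-0.75) + (1.25)·(1.25) + (3.25)·(3.25) + (-3.75)·(-3.75)) / 3 = 26.75/3 = 8.9167
  Sample standard deviations s_i = √(s[i,i]):
  s(X_1) = √(6.25) = 2.5
  s(X_2) = √(8.9167) = 2.9861

Step 3 — r_{ij} = s_{ij} / (s_i · s_j):
  r[X_1,X_1] = 1 (diagonal).
  r[X_1,X_2] = -5.25 / (2.5 · 2.9861) = -5.25 / 7.4652 = -0.7033
  r[X_2,X_2] = 1 (diagonal).

R is symmetric with unit diagonal. Assembling:

R = [[1, -0.7033],
 [-0.7033, 1]]


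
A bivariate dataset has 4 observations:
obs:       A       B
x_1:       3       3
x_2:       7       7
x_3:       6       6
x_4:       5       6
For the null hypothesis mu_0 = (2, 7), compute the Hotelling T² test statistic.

Step 1 — sample mean vector:
  mean(A) = (3 + 7 + 6 + 5) / 4 = 21/4 = 5.25
  mean(B) = (3 + 7 + 6 + 6) / 4 = 22/4 = 5.5
  x̄ = (5.25, 5.5),  deviation x̄ - mu_0 = (5.25, 5.5) - (2, 7) = (3.25, -1.5).

Step 2 — sample covariance matrix, S[i,j] = (1/(n-1)) · Σ_k (x_{k,i} - mean_i) · (x_{k,j} - mean_j), divisor n-1 = 3:
  S[A,A] = ((-2.25)·(-2.25) + (1.75)·(1.75) + (0.75)·(0.75) + (-0.25)·(-0.25)) / 3 = 8.75/3 = 2.9167
  S[A,B] = ((-2.25)·(-2.5) + (1.75)·(1.5) + (0.75)·(0.5) + (-0.25)·(0.5)) / 3 = 8.5/3 = 2.8333
  S[B,B] = ((-2.5)·(-2.5) + (1.5)·(1.5) + (0.5)·(0.5) + (0.5)·(0.5)) / 3 = 9/3 = 3
  S = [[2.9167, 2.8333],
 [2.8333, 3]].

Step 3 — invert S. det(S) = 2.9167·3 - (2.8333)² = 0.7222.
  S^{-1} = (1/det) · [[d, -b], [-b, a]] = [[4.1538, -3.9231],
 [-3.9231, 4.0385]].

Step 4 — quadratic form (x̄ - mu_0)^T · S^{-1} · (x̄ - mu_0):
  S^{-1} · (x̄ - mu_0) = (19.3846, -18.8077),
  (x̄ - mu_0)^T · [...] = (3.25)·(19.3846) + (-1.5)·(-18.8077) = 91.2115.

Step 5 — scale by n: T² = 4 · 91.2115 = 364.8462.

T² ≈ 364.8462


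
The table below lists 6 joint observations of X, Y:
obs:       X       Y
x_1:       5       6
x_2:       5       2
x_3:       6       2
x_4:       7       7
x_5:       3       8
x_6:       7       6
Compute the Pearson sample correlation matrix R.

Step 1 — column means:
  mean(X) = (5 + 5 + 6 + 7 + 3 + 7) / 6 = 33/6 = 5.5
  mean(Y) = (6 + 2 + 2 + 7 + 8 + 6) / 6 = 31/6 = 5.1667

Step 2 — sample variances and covariances s[i,j] = (1/(n-1)) · Σ_k (x_{k,i} - mean_i) · (x_{k,j} - mean_j), with n-1 = 5:
  s[X,X] = ((-0.5)·(-0.5) + (-0.5)·(-0.5) + (0.5)·(0.5) + (1.5)·(1.5) + (-2.5)·(-2.5) + (1.5)·(1.5)) / 5 = 11.5/5 = 2.3
  s[X,Y] = ((-0.5)·(0.8333) + (-0.5)·(-3.1667) + (0.5)·(-3.1667) + (1.5)·(1.8333) + (-2.5)·(2.8333) + (1.5)·(0.8333)) / 5 = -3.5/5 = -0.7
  s[Y,Y] = ((0.8333)·(0.8333) + (-3.1667)·(-3.1667) + (-3.1667)·(-3.1667) + (1.8333)·(1.8333) + (2.8333)·(2.8333) + (0.8333)·(0.8333)) / 5 = 32.8333/5 = 6.5667
  Sample standard deviations s_i = √(s[i,i]):
  s(X) = √(2.3) = 1.5166
  s(Y) = √(6.5667) = 2.5626

Step 3 — r_{ij} = s_{ij} / (s_i · s_j):
  r[X,X] = 1 (diagonal).
  r[X,Y] = -0.7 / (1.5166 · 2.5626) = -0.7 / 3.8863 = -0.1801
  r[Y,Y] = 1 (diagonal).

R is symmetric with unit diagonal. Assembling:

R = [[1, -0.1801],
 [-0.1801, 1]]


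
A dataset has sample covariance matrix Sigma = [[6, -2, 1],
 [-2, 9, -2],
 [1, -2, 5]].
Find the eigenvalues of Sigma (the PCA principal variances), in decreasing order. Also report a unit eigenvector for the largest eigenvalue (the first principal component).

Step 1 — characteristic polynomial p(λ) = det(λI - Sigma) = λ³ - tr·λ² + c_1·λ - det, where tr = trace, c_1 = sum of the principal 2×2 minors, det = det(Sigma):
  tr = 6 + 9 + 5 = 20,
  c_1 = (6·9 - (-2)²) + (6·5 - (1)²) + (9·5 - (-2)²) = 50 + 29 + 41 = 120,
  det = 6·(9·5 - (-2)²) - (-2)·((-2)·5 - (-2)·(1)) + (1)·((-2)·(-2) - 9·(1)) = 6·(41) - (-2)·(-8) + (1)·(-5) = 225.
  So p(λ) = λ³ - 20λ² + 120λ - 225.
Step 2 — look for an integer root (rational root theorem: any rational root is an integer divisor of 225). Testing λ = 5:
  p(5) = 125 - 500 + 600 - 225 = 0  ✓
  Dividing out (λ - 5): p(λ) = (λ - 5)(λ² - 15λ + 45).
Step 3 — remaining eigenvalues from the quadratic λ² - 15λ + 45 = 0:
  Δ = 15² - 4·45 = 225 - 180 = 45,  λ = (15 ± √45)/2 = (15 ± 6.7082)/2 ≈ 10.8541 or 4.1459.
  Sorted: λ_1 = 10.8541,  λ_2 = 5,  λ_3 = 4.1459  (check: sum = 20 = tr ✓).

Step 4 — unit eigenvector for λ_1 ≈ 10.8541: v spans the null space of (Sigma - λ_1 I), whose rows are
  r_1 = (-4.8541, -2, 1),  r_2 = (-2, -1.8541, -2),  r_3 = (1, -2, -5.8541).
  v is orthogonal to every row, so take v ∝ r_1 × r_2 = ((-2)·(-2) - (1)·(-1.8541), (1)·(-2) - (-4.8541)·(-2), (-4.8541)·(-1.8541) - (-2)·(-2)) ≈ (5.8541, -11.7082, 5).
  Let u = (5.8541, -11.7082, 5).
  ||u|| = √((5.8541)² + (-11.7082)² + (5)²) = √(196.3525) ≈ 14.0126,  v_1 = u/||u|| ≈ (0.4178, -0.8355, 0.3568) (||v_1|| = 1).

λ_1 = 10.8541,  λ_2 = 5,  λ_3 = 4.1459;  v_1 ≈ (0.4178, -0.8355, 0.3568)


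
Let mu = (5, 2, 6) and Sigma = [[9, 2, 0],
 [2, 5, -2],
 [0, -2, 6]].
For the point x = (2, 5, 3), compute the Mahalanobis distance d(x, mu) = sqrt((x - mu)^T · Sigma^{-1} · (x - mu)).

Step 1 — centre the observation: (x - mu) = (-3, 3, -3).

Step 2 — invert Sigma (cofactor / det for 3×3, or solve directly):
  Sigma^{-1} = [[0.1238, -0.0571, -0.019],
 [-0.0571, 0.2571, 0.0857],
 [-0.019, 0.0857, 0.1952]].

Step 3 — form the quadratic (x - mu)^T · Sigma^{-1} · (x - mu):
  Sigma^{-1} · (x - mu) = (-0.4857, 0.6857, -0.2714).
  (x - mu)^T · [Sigma^{-1} · (x - mu)] = (-3)·(-0.4857) + (3)·(0.6857) + (-3)·(-0.2714) = 4.3286.

Step 4 — take square root: d = √(4.3286) ≈ 2.0805.

d(x, mu) = √(4.3286) ≈ 2.0805


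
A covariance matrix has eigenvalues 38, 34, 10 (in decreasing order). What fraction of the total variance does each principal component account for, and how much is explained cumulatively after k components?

Step 1 — total variance = trace(Sigma) = Σ λ_i = 38 + 34 + 10 = 82.

Step 2 — fraction explained by component i = λ_i / Σ λ:
  PC1: 38/82 = 0.4634
  PC2: 34/82 = 0.4146
  PC3: 10/82 = 0.122

Step 3 — cumulative fraction after k components = (λ_1 + ... + λ_k) / Σ λ:
  k = 1: 38/82 = 0.4634
  k = 2: (38 + 34)/82 = 72/82 = 0.878
  k = 3: (38 + 34 + 10)/82 = 82/82 = 1

Summary (fraction, with percent):

explained: PC1 0.4634 (46.34%), PC2 0.4146 (41.46%), PC3 0.122 (12.2%);  cumulative: 0.4634, 0.878, 1


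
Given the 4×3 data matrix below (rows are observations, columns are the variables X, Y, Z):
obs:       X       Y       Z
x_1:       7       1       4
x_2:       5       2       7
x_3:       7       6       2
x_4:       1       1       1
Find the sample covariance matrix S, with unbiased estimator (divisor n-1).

Step 1 — column means:
  mean(X) = (7 + 5 + 7 + 1) / 4 = 20/4 = 5
  mean(Y) = (1 + 2 + 6 + 1) / 4 = 10/4 = 2.5
  mean(Z) = (4 + 7 + 2 + 1) / 4 = 14/4 = 3.5

Step 2 — sample covariance S[i,j] = (1/(n-1)) · Σ_k (x_{k,i} - mean_i) · (x_{k,j} - mean_j), with n-1 = 3.
  S[X,X] = ((2)·(2) + (0)·(0) + (2)·(2) + (-4)·(-4)) / 3 = 24/3 = 8
  S[X,Y] = ((2)·(-1.5) + (0)·(-0.5) + (2)·(3.5) + (-4)·(-1.5)) / 3 = 10/3 = 3.3333
  S[X,Z] = ((2)·(0.5) + (0)·(3.5) + (2)·(-1.5) + (-4)·(-2.5)) / 3 = 8/3 = 2.6667
  S[Y,Y] = ((-1.5)·(-1.5) + (-0.5)·(-0.5) + (3.5)·(3.5) + (-1.5)·(-1.5)) / 3 = 17/3 = 5.6667
  S[Y,Z] = ((-1.5)·(0.5) + (-0.5)·(3.5) + (3.5)·(-1.5) + (-1.5)·(-2.5)) / 3 = -4/3 = -1.3333
  S[Z,Z] = ((0.5)·(0.5) + (3.5)·(3.5) + (-1.5)·(-1.5) + (-2.5)·(-2.5)) / 3 = 21/3 = 7

S is symmetric (S[j,i] = S[i,j]). Assembling:

S = [[8, 3.3333, 2.6667],
 [3.3333, 5.6667, -1.3333],
 [2.6667, -1.3333, 7]]


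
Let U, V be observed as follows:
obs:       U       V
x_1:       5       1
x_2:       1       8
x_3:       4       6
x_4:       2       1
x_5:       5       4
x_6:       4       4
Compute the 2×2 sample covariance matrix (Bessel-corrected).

Step 1 — column means:
  mean(U) = (5 + 1 + 4 + 2 + 5 + 4) / 6 = 21/6 = 3.5
  mean(V) = (1 + 8 + 6 + 1 + 4 + 4) / 6 = 24/6 = 4

Step 2 — sample covariance S[i,j] = (1/(n-1)) · Σ_k (x_{k,i} - mean_i) · (x_{k,j} - mean_j), with n-1 = 5.
  S[U,U] = ((1.5)·(1.5) + (-2.5)·(-2.5) + (0.5)·(0.5) + (-1.5)·(-1.5) + (1.5)·(1.5) + (0.5)·(0.5)) / 5 = 13.5/5 = 2.7
  S[U,V] = ((1.5)·(-3) + (-2.5)·(4) + (0.5)·(2) + (-1.5)·(-3) + (1.5)·(0) + (0.5)·(0)) / 5 = -9/5 = -1.8
  S[V,V] = ((-3)·(-3) + (4)·(4) + (2)·(2) + (-3)·(-3) + (0)·(0) + (0)·(0)) / 5 = 38/5 = 7.6

S is symmetric (S[j,i] = S[i,j]). Assembling:

S = [[2.7, -1.8],
 [-1.8, 7.6]]


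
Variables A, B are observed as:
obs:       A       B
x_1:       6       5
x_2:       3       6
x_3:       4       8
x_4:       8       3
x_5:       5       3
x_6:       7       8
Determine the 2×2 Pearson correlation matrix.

Step 1 — column means:
  mean(A) = (6 + 3 + 4 + 8 + 5 + 7) / 6 = 33/6 = 5.5
  mean(B) = (5 + 6 + 8 + 3 + 3 + 8) / 6 = 33/6 = 5.5

Step 2 — sample variances and covariances s[i,j] = (1/(n-1)) · Σ_k (x_{k,i} - mean_i) · (x_{k,j} - mean_j), with n-1 = 5:
  s[A,A] = ((0.5)·(0.5) + (-2.5)·(-2.5) + (-1.5)·(-1.5) + (2.5)·(2.5) + (-0.5)·(-0.5) + (1.5)·(1.5)) / 5 = 17.5/5 = 3.5
  s[A,B] = ((0.5)·(-0.5) + (-2.5)·(0.5) + (-1.5)·(2.5) + (2.5)·(-2.5) + (-0.5)·(-2.5) + (1.5)·(2.5)) / 5 = -6.5/5 = -1.3
  s[B,B] = ((-0.5)·(-0.5) + (0.5)·(0.5) + (2.5)·(2.5) + (-2.5)·(-2.5) + (-2.5)·(-2.5) + (2.5)·(2.5)) / 5 = 25.5/5 = 5.1
  Sample standard deviations s_i = √(s[i,i]):
  s(A) = √(3.5) = 1.8708
  s(B) = √(5.1) = 2.2583

Step 3 — r_{ij} = s_{ij} / (s_i · s_j):
  r[A,A] = 1 (diagonal).
  r[A,B] = -1.3 / (1.8708 · 2.2583) = -1.3 / 4.2249 = -0.3077
  r[B,B] = 1 (diagonal).

R is symmetric with unit diagonal. Assembling:

R = [[1, -0.3077],
 [-0.3077, 1]]


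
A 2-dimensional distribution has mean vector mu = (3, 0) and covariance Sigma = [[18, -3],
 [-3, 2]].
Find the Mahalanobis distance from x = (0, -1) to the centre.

Step 1 — centre the observation: (x - mu) = (-3, -1).

Step 2 — invert Sigma. det(Sigma) = 18·2 - (-3)² = 27.
  Sigma^{-1} = (1/det) · [[d, -b], [-b, a]] = [[0.0741, 0.1111],
 [0.1111, 0.6667]].

Step 3 — form the quadratic (x - mu)^T · Sigma^{-1} · (x - mu):
  Sigma^{-1} · (x - mu) = (-0.3333, -1).
  (x - mu)^T · [Sigma^{-1} · (x - mu)] = (-3)·(-0.3333) + (-1)·(-1) = 2.

Step 4 — take square root: d = √(2) ≈ 1.4142.

d(x, mu) = √(2) ≈ 1.4142


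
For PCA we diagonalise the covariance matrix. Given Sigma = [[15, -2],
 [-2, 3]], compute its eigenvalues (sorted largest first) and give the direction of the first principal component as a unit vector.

Step 1 — characteristic polynomial of 2×2 Sigma:
  det(Sigma - λI) = λ² - trace · λ + det = 0.
  trace = 15 + 3 = 18, det = 15·3 - (-2)² = 41.
Step 2 — discriminant:
  Δ = trace² - 4·det = 324 - 164 = 160.
Step 3 — eigenvalues:
  λ = (trace ± √Δ)/2 = (18 ± 12.6491)/2,
  λ_1 = 15.3246,  λ_2 = 2.6754.

Step 4 — unit eigenvector for λ_1: solve (Sigma - λ_1 I)v = 0. First row:
  (15 - 15.3246)·v_x + (-2)·v_y = 0, i.e. (-0.3246)·v_x + (-2)·v_y = 0,
  so v ∝ (b, λ_1 - a) = (-2, 0.3246); multiply by -1 so the first entry is positive: u = (2, -0.3246).
  ||u|| = √((2)² + (-0.3246)²) = √(4.1053) ≈ 2.0262,
  v_1 = u/||u|| ≈ (0.9871, -0.1602) (||v_1|| = 1).

λ_1 = 15.3246,  λ_2 = 2.6754;  v_1 ≈ (0.9871, -0.1602)


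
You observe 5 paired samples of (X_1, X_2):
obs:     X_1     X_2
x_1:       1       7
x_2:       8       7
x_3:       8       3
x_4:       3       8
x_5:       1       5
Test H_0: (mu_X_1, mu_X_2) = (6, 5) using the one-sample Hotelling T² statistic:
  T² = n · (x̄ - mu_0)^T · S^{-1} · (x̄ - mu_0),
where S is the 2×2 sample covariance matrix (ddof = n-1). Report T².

Step 1 — sample mean vector:
  mean(X_1) = (1 + 8 + 8 + 3 + 1) / 5 = 21/5 = 4.2
  mean(X_2) = (7 + 7 + 3 + 8 + 5) / 5 = 30/5 = 6
  x̄ = (4.2, 6),  deviation x̄ - mu_0 = (4.2, 6) - (6, 5) = (-1.8, 1).

Step 2 — sample covariance matrix, S[i,j] = (1/(n-1)) · Σ_k (x_{k,i} - mean_i) · (x_{k,j} - mean_j), divisor n-1 = 4:
  S[X_1,X_1] = ((-3.2)·(-3.2) + (3.8)·(3.8) + (3.8)·(3.8) + (-1.2)·(-1.2) + (-3.2)·(-3.2)) / 4 = 50.8/4 = 12.7
  S[X_1,X_2] = ((-3.2)·(1) + (3.8)·(1) + (3.8)·(-3) + (-1.2)·(2) + (-3.2)·(-1)) / 4 = -10/4 = -2.5
  S[X_2,X_2] = ((1)·(1) + (1)·(1) + (-3)·(-3) + (2)·(2) + (-1)·(-1)) / 4 = 16/4 = 4
  S = [[12.7, -2.5],
 [-2.5, 4]].

Step 3 — invert S. det(S) = 12.7·4 - (-2.5)² = 44.55.
  S^{-1} = (1/det) · [[d, -b], [-b, a]] = [[0.0898, 0.0561],
 [0.0561, 0.2851]].

Step 4 — quadratic form (x̄ - mu_0)^T · S^{-1} · (x̄ - mu_0):
  S^{-1} · (x̄ - mu_0) = (-0.1055, 0.1841),
  (x̄ - mu_0)^T · [...] = (-1.8)·(-0.1055) + (1)·(0.1841) = 0.374.

Step 5 — scale by n: T² = 5 · 0.374 = 1.8698.

T² ≈ 1.8698


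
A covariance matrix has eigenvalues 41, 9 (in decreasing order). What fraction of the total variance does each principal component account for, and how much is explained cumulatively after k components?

Step 1 — total variance = trace(Sigma) = Σ λ_i = 41 + 9 = 50.

Step 2 — fraction explained by component i = λ_i / Σ λ:
  PC1: 41/50 = 0.82
  PC2: 9/50 = 0.18

Step 3 — cumulative fraction after k components = (λ_1 + ... + λ_k) / Σ λ:
  k = 1: 41/50 = 0.82
  k = 2: (41 + 9)/50 = 50/50 = 1

Summary (fraction, with percent):

explained: PC1 0.82 (82%), PC2 0.18 (18%);  cumulative: 0.82, 1


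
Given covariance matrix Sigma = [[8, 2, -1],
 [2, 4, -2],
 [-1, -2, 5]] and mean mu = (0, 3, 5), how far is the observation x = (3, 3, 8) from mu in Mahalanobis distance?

Step 1 — centre the observation: (x - mu) = (3, 0, 3).

Step 2 — invert Sigma (cofactor / det for 3×3, or solve directly):
  Sigma^{-1} = [[0.1429, -0.0714, 0],
 [-0.0714, 0.3482, 0.125],
 [0, 0.125, 0.25]].

Step 3 — form the quadratic (x - mu)^T · Sigma^{-1} · (x - mu):
  Sigma^{-1} · (x - mu) = (0.4286, 0.1607, 0.75).
  (x - mu)^T · [Sigma^{-1} · (x - mu)] = (3)·(0.4286) + (0)·(0.1607) + (3)·(0.75) = 3.5357.

Step 4 — take square root: d = √(3.5357) ≈ 1.8803.

d(x, mu) = √(3.5357) ≈ 1.8803


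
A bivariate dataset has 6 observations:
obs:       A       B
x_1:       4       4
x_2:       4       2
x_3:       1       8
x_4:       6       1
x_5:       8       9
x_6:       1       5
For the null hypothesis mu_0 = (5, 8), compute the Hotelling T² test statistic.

Step 1 — sample mean vector:
  mean(A) = (4 + 4 + 1 + 6 + 8 + 1) / 6 = 24/6 = 4
  mean(B) = (4 + 2 + 8 + 1 + 9 + 5) / 6 = 29/6 = 4.8333
  x̄ = (4, 4.8333),  deviation x̄ - mu_0 = (4, 4.8333) - (5, 8) = (-1, -3.1667).

Step 2 — sample covariance matrix, S[i,j] = (1/(n-1)) · Σ_k (x_{k,i} - mean_i) · (x_{k,j} - mean_j), divisor n-1 = 5:
  S[A,A] = ((0)·(0) + (0)·(0) + (-3)·(-3) + (2)·(2) + (4)·(4) + (-3)·(-3)) / 5 = 38/5 = 7.6
  S[A,B] = ((0)·(-0.8333) + (0)·(-2.8333) + (-3)·(3.1667) + (2)·(-3.8333) + (4)·(4.1667) + (-3)·(0.1667)) / 5 = -1/5 = -0.2
  S[B,B] = ((-0.8333)·(-0.8333) + (-2.8333)·(-2.8333) + (3.1667)·(3.1667) + (-3.8333)·(-3.8333) + (4.1667)·(4.1667) + (0.1667)·(0.1667)) / 5 = 50.8333/5 = 10.1667
  S = [[7.6, -0.2],
 [-0.2, 10.1667]].

Step 3 — invert S. det(S) = 7.6·10.1667 - (-0.2)² = 77.2267.
  S^{-1} = (1/det) · [[d, -b], [-b, a]] = [[0.1316, 0.0026],
 [0.0026, 0.0984]].

Step 4 — quadratic form (x̄ - mu_0)^T · S^{-1} · (x̄ - mu_0):
  S^{-1} · (x̄ - mu_0) = (-0.1398, -0.3142),
  (x̄ - mu_0)^T · [...] = (-1)·(-0.1398) + (-3.1667)·(-0.3142) = 1.1349.

Step 5 — scale by n: T² = 6 · 1.1349 = 6.8094.

T² ≈ 6.8094


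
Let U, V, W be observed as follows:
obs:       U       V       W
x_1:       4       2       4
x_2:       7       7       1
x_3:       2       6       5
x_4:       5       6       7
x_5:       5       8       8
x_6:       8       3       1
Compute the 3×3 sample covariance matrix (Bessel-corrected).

Step 1 — column means:
  mean(U) = (4 + 7 + 2 + 5 + 5 + 8) / 6 = 31/6 = 5.1667
  mean(V) = (2 + 7 + 6 + 6 + 8 + 3) / 6 = 32/6 = 5.3333
  mean(W) = (4 + 1 + 5 + 7 + 8 + 1) / 6 = 26/6 = 4.3333

Step 2 — sample covariance S[i,j] = (1/(n-1)) · Σ_k (x_{k,i} - mean_i) · (x_{k,j} - mean_j), with n-1 = 5.
  S[U,U] = ((-1.1667)·(-1.1667) + (1.8333)·(1.8333) + (-3.1667)·(-3.1667) + (-0.1667)·(-0.1667) + (-0.1667)·(-0.1667) + (2.8333)·(2.8333)) / 5 = 22.8333/5 = 4.5667
  S[U,V] = ((-1.1667)·(-3.3333) + (1.8333)·(1.6667) + (-3.1667)·(0.6667) + (-0.1667)·(0.6667) + (-0.1667)·(2.6667) + (2.8333)·(-2.3333)) / 5 = -2.3333/5 = -0.4667
  S[U,W] = ((-1.1667)·(-0.3333) + (1.8333)·(-3.3333) + (-3.1667)·(0.6667) + (-0.1667)·(2.6667) + (-0.1667)·(3.6667) + (2.8333)·(-3.3333)) / 5 = -18.3333/5 = -3.6667
  S[V,V] = ((-3.3333)·(-3.3333) + (1.6667)·(1.6667) + (0.6667)·(0.6667) + (0.6667)·(0.6667) + (2.6667)·(2.6667) + (-2.3333)·(-2.3333)) / 5 = 27.3333/5 = 5.4667
  S[V,W] = ((-3.3333)·(-0.3333) + (1.6667)·(-3.3333) + (0.6667)·(0.6667) + (0.6667)·(2.6667) + (2.6667)·(3.6667) + (-2.3333)·(-3.3333)) / 5 = 15.3333/5 = 3.0667
  S[W,W] = ((-0.3333)·(-0.3333) + (-3.3333)·(-3.3333) + (0.6667)·(0.6667) + (2.6667)·(2.6667) + (3.6667)·(3.6667) + (-3.3333)·(-3.3333)) / 5 = 43.3333/5 = 8.6667

S is symmetric (S[j,i] = S[i,j]). Assembling:

S = [[4.5667, -0.4667, -3.6667],
 [-0.4667, 5.4667, 3.0667],
 [-3.6667, 3.0667, 8.6667]]


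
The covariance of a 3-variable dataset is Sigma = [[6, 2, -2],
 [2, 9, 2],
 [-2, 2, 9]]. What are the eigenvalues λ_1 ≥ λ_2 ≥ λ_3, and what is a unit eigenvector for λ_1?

Step 1 — characteristic polynomial p(λ) = det(λI - Sigma) = λ³ - tr·λ² + c_1·λ - det, where tr = trace, c_1 = sum of the principal 2×2 minors, det = det(Sigma):
  tr = 6 + 9 + 9 = 24,
  c_1 = (6·9 - (2)²) + (6·9 - (-2)²) + (9·9 - (2)²) = 50 + 50 + 77 = 177,
  det = 6·(9·9 - (2)²) - (2)·((2)·9 - (2)·(-2)) + (-2)·((2)·(2) - 9·(-2)) = 6·(77) - (2)·(22) + (-2)·(22) = 374.
  So p(λ) = λ³ - 24λ² + 177λ - 374.
Step 2 — look for an integer root (rational root theorem: any rational root is an integer divisor of 374). Testing λ = 11:
  p(11) = 1331 - 2904 + 1947 - 374 = 0  ✓
  Dividing out (λ - 11): p(λ) = (λ - 11)(λ² - 13λ + 34).
Step 3 — remaining eigenvalues from the quadratic λ² - 13λ + 34 = 0:
  Δ = 13² - 4·34 = 169 - 136 = 33,  λ = (13 ± √33)/2 = (13 ± 5.7446)/2 ≈ 9.3723 or 3.6277.
  Sorted: λ_1 = 11,  λ_2 = 9.3723,  λ_3 = 3.6277  (check: sum = 24 = tr ✓).

Step 4 — unit eigenvector for λ_1 = 11: v spans the null space of (Sigma - λ_1 I), whose rows are
  r_1 = (-5, 2, -2),  r_2 = (2, -2, 2),  r_3 = (-2, 2, -2).
  v is orthogonal to every row, so take v ∝ r_1 × r_2 = ((2)·(2) - (-2)·(-2), (-2)·(2) - (-5)·(2), (-5)·(-2) - (2)·(2)) = (0, 6, 6).
  Rescale (divide by 6): u = (0, 1, 1).
  ||u|| = √((0)² + (1)² + (1)²) = √(2) ≈ 1.4142,  v_1 = u/||u|| ≈ (0, 0.7071, 0.7071) (||v_1|| = 1).

λ_1 = 11,  λ_2 = 9.3723,  λ_3 = 3.6277;  v_1 ≈ (0, 0.7071, 0.7071)


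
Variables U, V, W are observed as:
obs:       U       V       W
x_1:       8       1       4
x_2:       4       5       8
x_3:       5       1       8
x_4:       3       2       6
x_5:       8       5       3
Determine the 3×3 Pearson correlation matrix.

Step 1 — column means:
  mean(U) = (8 + 4 + 5 + 3 + 8) / 5 = 28/5 = 5.6
  mean(V) = (1 + 5 + 1 + 2 + 5) / 5 = 14/5 = 2.8
  mean(W) = (4 + 8 + 8 + 6 + 3) / 5 = 29/5 = 5.8

Step 2 — sample variances and covariances s[i,j] = (1/(n-1)) · Σ_k (x_{k,i} - mean_i) · (x_{k,j} - mean_j), with n-1 = 4:
  s[U,U] = ((2.4)·(2.4) + (-1.6)·(-1.6) + (-0.6)·(-0.6) + (-2.6)·(-2.6) + (2.4)·(2.4)) / 4 = 21.2/4 = 5.3
  s[U,V] = ((2.4)·(-1.8) + (-1.6)·(2.2) + (-0.6)·(-1.8) + (-2.6)·(-0.8) + (2.4)·(2.2)) / 4 = 0.6/4 = 0.15
  s[U,W] = ((2.4)·(-1.8) + (-1.6)·(2.2) + (-0.6)·(2.2) + (-2.6)·(0.2) + (2.4)·(-2.8)) / 4 = -16.4/4 = -4.1
  s[V,V] = ((-1.8)·(-1.8) + (2.2)·(2.2) + (-1.8)·(-1.8) + (-0.8)·(-0.8) + (2.2)·(2.2)) / 4 = 16.8/4 = 4.2
  s[V,W] = ((-1.8)·(-1.8) + (2.2)·(2.2) + (-1.8)·(2.2) + (-0.8)·(0.2) + (2.2)·(-2.8)) / 4 = -2.2/4 = -0.55
  s[W,W] = ((-1.8)·(-1.8) + (2.2)·(2.2) + (2.2)·(2.2) + (0.2)·(0.2) + (-2.8)·(-2.8)) / 4 = 20.8/4 = 5.2
  Sample standard deviations s_i = √(s[i,i]):
  s(U) = √(5.3) = 2.3022
  s(V) = √(4.2) = 2.0494
  s(W) = √(5.2) = 2.2804

Step 3 — r_{ij} = s_{ij} / (s_i · s_j):
  r[U,U] = 1 (diagonal).
  r[U,V] = 0.15 / (2.3022 · 2.0494) = 0.15 / 4.7181 = 0.0318
  r[U,W] = -4.1 / (2.3022 · 2.2804) = -4.1 / 5.2498 = -0.781
  r[V,V] = 1 (diagonal).
  r[V,W] = -0.55 / (2.0494 · 2.2804) = -0.55 / 4.6733 = -0.1177
  r[W,W] = 1 (diagonal).

R is symmetric with unit diagonal. Assembling:

R = [[1, 0.0318, -0.781],
 [0.0318, 1, -0.1177],
 [-0.781, -0.1177, 1]]


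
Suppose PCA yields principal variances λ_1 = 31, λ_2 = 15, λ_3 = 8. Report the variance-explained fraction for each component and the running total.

Step 1 — total variance = trace(Sigma) = Σ λ_i = 31 + 15 + 8 = 54.

Step 2 — fraction explained by component i = λ_i / Σ λ:
  PC1: 31/54 = 0.5741
  PC2: 15/54 = 0.2778
  PC3: 8/54 = 0.1481

Step 3 — cumulative fraction after k components = (λ_1 + ... + λ_k) / Σ λ:
  k = 1: 31/54 = 0.5741
  k = 2: (31 + 15)/54 = 46/54 = 0.8519
  k = 3: (31 + 15 + 8)/54 = 54/54 = 1

Summary (fraction, with percent):

explained: PC1 0.5741 (57.41%), PC2 0.2778 (27.78%), PC3 0.1481 (14.81%);  cumulative: 0.5741, 0.8519, 1


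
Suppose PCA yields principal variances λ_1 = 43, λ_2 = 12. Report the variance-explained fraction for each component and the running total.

Step 1 — total variance = trace(Sigma) = Σ λ_i = 43 + 12 = 55.

Step 2 — fraction explained by component i = λ_i / Σ λ:
  PC1: 43/55 = 0.7818
  PC2: 12/55 = 0.2182

Step 3 — cumulative fraction after k components = (λ_1 + ... + λ_k) / Σ λ:
  k = 1: 43/55 = 0.7818
  k = 2: (43 + 12)/55 = 55/55 = 1

Summary (fraction, with percent):

explained: PC1 0.7818 (78.18%), PC2 0.2182 (21.82%);  cumulative: 0.7818, 1
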